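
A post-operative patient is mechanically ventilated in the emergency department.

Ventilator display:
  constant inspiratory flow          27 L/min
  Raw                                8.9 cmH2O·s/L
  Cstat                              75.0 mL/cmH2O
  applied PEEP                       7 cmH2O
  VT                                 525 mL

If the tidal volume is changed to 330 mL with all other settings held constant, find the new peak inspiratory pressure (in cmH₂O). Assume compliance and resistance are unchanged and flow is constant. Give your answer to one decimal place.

Flow: 27 L/min ÷ 60 = 0.45 L/s.
PIP = Vt/C + R·V̇ + PEEP (constant-flow equation of motion).
Only the elastic term changes: ΔPIP = ΔVt / C = (330 − 525) / 75.0 = -2.6 cmH2O.
Original PIP = 525/75.0 + 8.9×0.45 + 7 = 18.005 cmH2O; new PIP = 18.005 + (-2.6) = 15.405 cmH2O.

15.4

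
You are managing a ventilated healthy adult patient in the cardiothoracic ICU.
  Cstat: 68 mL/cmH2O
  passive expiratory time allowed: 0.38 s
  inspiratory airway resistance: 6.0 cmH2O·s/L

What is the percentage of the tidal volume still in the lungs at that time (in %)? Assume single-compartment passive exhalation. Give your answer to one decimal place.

τ = R × C = 6.0 × 68 mL/cmH2O = 6.0 × 0.068 L/cmH2O = 0.408 s.
Passive exhalation: V(t)/V₀ = e^(−t/τ) = e^(−0.38/0.408) = 0.394.
Fraction remaining = 0.394 → 39.4%.

39.4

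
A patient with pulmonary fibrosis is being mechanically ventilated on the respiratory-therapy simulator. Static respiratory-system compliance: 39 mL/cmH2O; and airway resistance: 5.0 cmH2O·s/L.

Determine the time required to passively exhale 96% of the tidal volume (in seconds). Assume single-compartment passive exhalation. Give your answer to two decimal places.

0.63

τ = R × C = 5.0 × 39 mL/cmH2O = 5.0 × 0.039 L/cmH2O = 0.195 s.
Exhaled fraction f = 1 − e^(−t/τ) → t = −τ·ln(1 − f) = −0.195·ln(0.04) = 0.6277 s.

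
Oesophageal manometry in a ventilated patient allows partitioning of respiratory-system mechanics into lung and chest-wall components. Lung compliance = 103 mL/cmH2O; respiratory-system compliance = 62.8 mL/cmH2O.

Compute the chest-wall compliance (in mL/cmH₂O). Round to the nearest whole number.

1/Ccw = 1/Crs − 1/CL.
1/Ccw = 1/62.8 − 1/103 = 0.006215.
Ccw = 160.9 mL/cmH2O.

161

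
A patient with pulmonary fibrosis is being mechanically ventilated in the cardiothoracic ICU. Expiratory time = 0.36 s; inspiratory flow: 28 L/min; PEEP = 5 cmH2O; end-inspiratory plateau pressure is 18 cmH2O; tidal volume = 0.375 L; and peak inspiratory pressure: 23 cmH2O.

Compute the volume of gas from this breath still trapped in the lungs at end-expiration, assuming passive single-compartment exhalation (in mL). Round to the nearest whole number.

117

Flow: 28 L/min ÷ 60 = 0.4667 L/s.
R = (PIP − Pplat)/V̇ = (23 − 18) / 0.4667 = 5.0/0.4667 = 10.714 cmH2O·s/L.
C = Vt/(Pplat − PEEP) = 375.0 / (18 − 5) = 375.0/13.0 = 28.846 mL/cmH2O.
τ = R × C = 10.714 × 0.02885 L/cmH2O = 0.3091 s.
Fraction remaining = e^(−Te/τ) = e^(−0.36/0.3091) = 0.312.
Trapped volume = 375.0 × 0.312 = 117.0 mL.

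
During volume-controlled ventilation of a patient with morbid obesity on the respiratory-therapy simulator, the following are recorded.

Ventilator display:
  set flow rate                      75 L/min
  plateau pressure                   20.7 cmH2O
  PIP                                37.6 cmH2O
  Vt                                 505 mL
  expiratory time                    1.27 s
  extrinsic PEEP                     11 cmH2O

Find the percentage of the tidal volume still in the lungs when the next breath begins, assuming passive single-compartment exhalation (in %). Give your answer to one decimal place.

16.5

Flow: 75 L/min ÷ 60 = 1.25 L/s.
R = (PIP − Pplat)/V̇ = (37.6 − 20.7) / 1.25 = 16.9/1.25 = 13.52 cmH2O·s/L.
C = Vt/(Pplat − PEEP) = 505.0 / (20.7 − 11) = 505.0/9.7 = 52.062 mL/cmH2O.
τ = R × C = 13.52 × 0.05206 L/cmH2O = 0.7039 s.
Fraction remaining at end-expiration = e^(−Te/τ) = e^(−1.27/0.7039) = 0.1646 → 16.46%.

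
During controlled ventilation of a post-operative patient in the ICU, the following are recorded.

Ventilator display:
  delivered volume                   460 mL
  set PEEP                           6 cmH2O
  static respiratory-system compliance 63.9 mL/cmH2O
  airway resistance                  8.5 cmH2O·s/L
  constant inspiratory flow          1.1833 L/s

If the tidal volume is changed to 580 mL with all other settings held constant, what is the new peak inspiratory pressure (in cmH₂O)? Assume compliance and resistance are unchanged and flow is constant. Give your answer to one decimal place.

PIP = Vt/C + R·V̇ + PEEP (constant-flow equation of motion).
Only the elastic term changes: ΔPIP = ΔVt / C = (580 − 460) / 63.9 = 1.878 cmH2O.
Original PIP = 460/63.9 + 8.5×1.1833 + 6 = 23.257 cmH2O; new PIP = 23.257 + (1.878) = 25.135 cmH2O.

25.1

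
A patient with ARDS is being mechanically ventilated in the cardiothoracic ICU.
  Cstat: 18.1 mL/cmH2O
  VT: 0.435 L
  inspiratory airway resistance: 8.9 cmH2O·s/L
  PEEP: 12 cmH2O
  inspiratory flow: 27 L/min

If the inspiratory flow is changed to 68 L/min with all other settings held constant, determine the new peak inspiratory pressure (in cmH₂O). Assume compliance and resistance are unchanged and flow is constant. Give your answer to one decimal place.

Flow: 27 L/min ÷ 60 = 0.45 L/s.
New flow: 68 L/min ÷ 60 = 1.1333 L/s.
PIP = Vt/C + R·V̇ + PEEP (constant-flow equation of motion).
Only the resistive term changes: ΔPIP = R × ΔV̇ = 8.9 × (1.1333 − 0.45) = 8.9 × 0.6833 = 6.081 cmH2O.
Original PIP = 435/18.1 + 8.9×0.45 + 12 = 40.038 cmH2O; new PIP = 40.038 + (6.081) = 46.119 cmH2O.

46.1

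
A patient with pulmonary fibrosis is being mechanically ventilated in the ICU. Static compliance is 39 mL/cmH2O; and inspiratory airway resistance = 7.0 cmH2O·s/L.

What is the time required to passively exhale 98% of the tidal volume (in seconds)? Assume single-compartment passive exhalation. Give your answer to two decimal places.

τ = R × C = 7.0 × 39 mL/cmH2O = 7.0 × 0.039 L/cmH2O = 0.273 s.
Exhaled fraction f = 1 − e^(−t/τ) → t = −τ·ln(1 − f) = −0.273·ln(0.02) = 1.068 s.

1.07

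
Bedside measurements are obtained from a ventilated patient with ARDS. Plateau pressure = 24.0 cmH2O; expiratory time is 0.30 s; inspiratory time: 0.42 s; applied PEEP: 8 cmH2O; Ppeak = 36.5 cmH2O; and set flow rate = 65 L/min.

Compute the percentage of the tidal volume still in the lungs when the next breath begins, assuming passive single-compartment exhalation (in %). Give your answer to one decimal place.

40.1

Flow: 65 L/min ÷ 60 = 1.0833 L/s.
Vt = flow × Ti = 1.0833 L/s × 0.42 s × 1000 mL/L = 454.99 mL.
R = (PIP − Pplat)/V̇ = (36.5 − 24.0) / 1.0833 = 12.5/1.0833 = 11.539 cmH2O·s/L.
C = Vt/(Pplat − PEEP) = 454.99 / (24.0 − 8) = 454.99/16.0 = 28.437 mL/cmH2O.
τ = R × C = 11.539 × 0.02844 L/cmH2O = 0.3282 s.
Fraction remaining at end-expiration = e^(−Te/τ) = e^(−0.30/0.3282) = 0.4009 → 40.09%.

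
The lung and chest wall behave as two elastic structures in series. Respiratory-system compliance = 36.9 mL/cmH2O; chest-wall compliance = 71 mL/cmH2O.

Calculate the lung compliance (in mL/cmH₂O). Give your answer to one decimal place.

1/CL = 1/Crs − 1/Ccw.
1/CL = 1/36.9 − 1/71 = 0.01302.
CL = 76.805 mL/cmH2O.

76.8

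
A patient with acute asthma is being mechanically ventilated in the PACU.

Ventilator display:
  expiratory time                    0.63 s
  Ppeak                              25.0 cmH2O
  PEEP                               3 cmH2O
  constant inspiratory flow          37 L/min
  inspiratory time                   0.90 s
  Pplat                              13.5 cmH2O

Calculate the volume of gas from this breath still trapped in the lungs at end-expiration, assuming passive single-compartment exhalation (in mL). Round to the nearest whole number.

293

Flow: 37 L/min ÷ 60 = 0.6167 L/s.
Vt = flow × Ti = 0.6167 L/s × 0.90 s × 1000 mL/L = 555.03 mL.
R = (PIP − Pplat)/V̇ = (25.0 − 13.5) / 0.6167 = 11.5/0.6167 = 18.648 cmH2O·s/L.
C = Vt/(Pplat − PEEP) = 555.03 / (13.5 − 3) = 555.03/10.5 = 52.86 mL/cmH2O.
τ = R × C = 18.648 × 0.05286 L/cmH2O = 0.9857 s.
Fraction remaining = e^(−Te/τ) = e^(−0.63/0.9857) = 0.5277.
Trapped volume = 555.03 × 0.5277 = 292.89 mL.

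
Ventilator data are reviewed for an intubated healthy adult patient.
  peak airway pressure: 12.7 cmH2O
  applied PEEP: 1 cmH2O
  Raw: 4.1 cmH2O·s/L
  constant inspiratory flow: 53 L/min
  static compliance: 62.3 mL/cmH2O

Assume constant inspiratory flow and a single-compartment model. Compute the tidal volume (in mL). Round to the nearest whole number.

Flow: 53 L/min ÷ 60 = 0.8833 L/s.
Equation of motion (constant flow): PIP = Vt/C + R·V̇ + PEEP.
Vt/C = PIP − R·V̇ − PEEP = 12.7 − 3.622 − 1 = 8.078 cmH2O.
Vt = C × 8.078 = 62.3 × 8.078 = 503.26 mL.

503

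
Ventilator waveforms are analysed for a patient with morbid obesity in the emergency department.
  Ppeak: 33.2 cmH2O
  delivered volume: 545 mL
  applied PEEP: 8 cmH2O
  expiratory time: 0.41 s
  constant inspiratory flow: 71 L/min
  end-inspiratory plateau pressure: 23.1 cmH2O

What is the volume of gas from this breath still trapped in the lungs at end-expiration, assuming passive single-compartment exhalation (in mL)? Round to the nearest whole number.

144

Flow: 71 L/min ÷ 60 = 1.1833 L/s.
R = (PIP − Pplat)/V̇ = (33.2 − 23.1) / 1.1833 = 10.1/1.1833 = 8.535 cmH2O·s/L.
C = Vt/(Pplat − PEEP) = 545.0 / (23.1 − 8) = 545.0/15.1 = 36.093 mL/cmH2O.
τ = R × C = 8.535 × 0.03609 L/cmH2O = 0.308 s.
Fraction remaining = e^(−Te/τ) = e^(−0.41/0.308) = 0.2642.
Trapped volume = 545.0 × 0.2642 = 143.99 mL.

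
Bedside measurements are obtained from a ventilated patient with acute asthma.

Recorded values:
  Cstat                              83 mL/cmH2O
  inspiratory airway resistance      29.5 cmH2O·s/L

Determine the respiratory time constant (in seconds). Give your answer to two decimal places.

2.45

τ = R × C = 29.5 × 83 mL/cmH2O = 29.5 × 0.083 L/cmH2O = 2.449 s.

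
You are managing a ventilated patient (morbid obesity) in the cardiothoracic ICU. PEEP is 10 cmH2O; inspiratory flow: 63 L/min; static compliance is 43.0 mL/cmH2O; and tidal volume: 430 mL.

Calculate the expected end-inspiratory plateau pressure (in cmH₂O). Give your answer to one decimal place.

20.0

Pplat = PEEP + Vt / Cstat = 10 + 430 / 43.0 = 10 + 10.0 = 20.0 cmH2O.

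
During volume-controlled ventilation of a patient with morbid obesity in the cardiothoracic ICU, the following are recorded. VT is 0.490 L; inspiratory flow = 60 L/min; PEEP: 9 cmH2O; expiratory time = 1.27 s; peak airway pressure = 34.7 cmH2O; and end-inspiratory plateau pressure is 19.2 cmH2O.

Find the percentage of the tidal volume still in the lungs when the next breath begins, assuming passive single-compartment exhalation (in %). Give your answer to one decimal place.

Flow: 60 L/min ÷ 60 = 1 L/s.
R = (PIP − Pplat)/V̇ = (34.7 − 19.2) / 1 = 15.5/1 = 15.5 cmH2O·s/L.
C = Vt/(Pplat − PEEP) = 490.0 / (19.2 − 9) = 490.0/10.2 = 48.039 mL/cmH2O.
τ = R × C = 15.5 × 0.04804 L/cmH2O = 0.7446 s.
Fraction remaining at end-expiration = e^(−Te/τ) = e^(−1.27/0.7446) = 0.1817 → 18.17%.

18.2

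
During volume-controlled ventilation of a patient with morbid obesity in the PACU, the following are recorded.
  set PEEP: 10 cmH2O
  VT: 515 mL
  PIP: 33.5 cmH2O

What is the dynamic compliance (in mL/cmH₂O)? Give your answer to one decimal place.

Dynamic compliance = Vt / (PIP − PEEP) = 515 / (33.5 − 10) = 515 / 23.5 = 21.915 mL/cmH2O.

21.9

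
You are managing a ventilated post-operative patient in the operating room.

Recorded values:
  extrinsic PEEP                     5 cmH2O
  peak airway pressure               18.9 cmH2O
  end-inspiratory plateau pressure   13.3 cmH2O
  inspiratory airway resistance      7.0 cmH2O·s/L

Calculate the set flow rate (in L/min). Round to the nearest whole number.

flow = (PIP − Pplat) / Raw = (18.9 − 13.3) / 7.0 = 0.8 L/s × 60 = 48.0 L/min.

48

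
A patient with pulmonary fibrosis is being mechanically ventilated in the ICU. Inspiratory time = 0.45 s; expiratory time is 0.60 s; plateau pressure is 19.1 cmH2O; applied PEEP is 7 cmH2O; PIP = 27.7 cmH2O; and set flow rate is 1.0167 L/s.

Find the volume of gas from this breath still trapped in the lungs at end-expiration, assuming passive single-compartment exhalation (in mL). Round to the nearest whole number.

70

Vt = flow × Ti = 1.0167 L/s × 0.45 s × 1000 mL/L = 457.52 mL.
R = (PIP − Pplat)/V̇ = (27.7 − 19.1) / 1.0167 = 8.6/1.0167 = 8.459 cmH2O·s/L.
C = Vt/(Pplat − PEEP) = 457.52 / (19.1 − 7) = 457.52/12.1 = 37.812 mL/cmH2O.
τ = R × C = 8.459 × 0.03781 L/cmH2O = 0.3198 s.
Fraction remaining = e^(−Te/τ) = e^(−0.60/0.3198) = 0.1532.
Trapped volume = 457.52 × 0.1532 = 70.092 mL.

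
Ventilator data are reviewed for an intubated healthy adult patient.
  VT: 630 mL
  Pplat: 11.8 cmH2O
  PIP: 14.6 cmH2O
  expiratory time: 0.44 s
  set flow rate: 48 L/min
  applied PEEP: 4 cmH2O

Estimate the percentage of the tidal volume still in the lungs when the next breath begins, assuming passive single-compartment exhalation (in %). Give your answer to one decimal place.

21.1

Flow: 48 L/min ÷ 60 = 0.8 L/s.
R = (PIP − Pplat)/V̇ = (14.6 − 11.8) / 0.8 = 2.8/0.8 = 3.5 cmH2O·s/L.
C = Vt/(Pplat − PEEP) = 630.0 / (11.8 − 4) = 630.0/7.8 = 80.769 mL/cmH2O.
τ = R × C = 3.5 × 0.08077 L/cmH2O = 0.2827 s.
Fraction remaining at end-expiration = e^(−Te/τ) = e^(−0.44/0.2827) = 0.2109 → 21.09%.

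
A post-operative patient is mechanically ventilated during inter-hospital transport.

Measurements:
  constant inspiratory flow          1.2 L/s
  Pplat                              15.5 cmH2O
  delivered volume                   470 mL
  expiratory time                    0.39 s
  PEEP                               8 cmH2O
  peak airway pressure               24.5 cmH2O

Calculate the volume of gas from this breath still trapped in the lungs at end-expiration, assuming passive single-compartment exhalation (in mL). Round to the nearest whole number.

205

R = (PIP − Pplat)/V̇ = (24.5 − 15.5) / 1.2 = 9.0/1.2 = 7.5 cmH2O·s/L.
C = Vt/(Pplat − PEEP) = 470.0 / (15.5 − 8) = 470.0/7.5 = 62.667 mL/cmH2O.
τ = R × C = 7.5 × 0.06267 L/cmH2O = 0.47 s.
Fraction remaining = e^(−Te/τ) = e^(−0.39/0.47) = 0.4361.
Trapped volume = 470.0 × 0.4361 = 204.97 mL.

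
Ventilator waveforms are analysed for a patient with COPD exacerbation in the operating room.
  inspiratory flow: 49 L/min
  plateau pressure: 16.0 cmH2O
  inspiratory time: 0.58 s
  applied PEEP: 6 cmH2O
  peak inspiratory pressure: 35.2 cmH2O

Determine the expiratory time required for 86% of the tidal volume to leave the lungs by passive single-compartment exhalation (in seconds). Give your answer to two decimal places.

2.19

Flow: 49 L/min ÷ 60 = 0.8167 L/s.
Vt = flow × Ti = 0.8167 L/s × 0.58 s × 1000 mL/L = 473.69 mL.
R = (PIP − Pplat)/V̇ = (35.2 − 16.0) / 0.8167 = 19.2/0.8167 = 23.509 cmH2O·s/L.
C = Vt/(Pplat − PEEP) = 473.69 / (16.0 − 6) = 473.69/10.0 = 47.369 mL/cmH2O.
τ = R × C = 23.509 × 0.04737 L/cmH2O = 1.114 s.
t = −τ·ln(1 − 0.86) = −1.114·ln(0.14) = 2.19 s.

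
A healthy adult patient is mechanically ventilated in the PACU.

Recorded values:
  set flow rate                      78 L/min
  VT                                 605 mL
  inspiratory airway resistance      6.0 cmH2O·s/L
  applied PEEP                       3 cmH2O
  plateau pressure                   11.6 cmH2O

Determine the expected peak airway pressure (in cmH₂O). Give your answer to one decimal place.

Flow: 78 L/min ÷ 60 = 1.3 L/s.
PIP = Pplat + Raw × flow = 11.6 + 6.0 × 1.3 = 11.6 + 7.8 = 19.4 cmH2O.

19.4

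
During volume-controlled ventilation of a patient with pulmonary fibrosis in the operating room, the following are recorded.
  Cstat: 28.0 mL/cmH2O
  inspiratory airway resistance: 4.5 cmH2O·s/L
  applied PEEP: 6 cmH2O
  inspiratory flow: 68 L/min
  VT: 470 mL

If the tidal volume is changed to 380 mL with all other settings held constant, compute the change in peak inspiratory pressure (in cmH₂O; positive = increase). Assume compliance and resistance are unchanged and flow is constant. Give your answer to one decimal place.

PIP = Vt/C + R·V̇ + PEEP (constant-flow equation of motion).
Only the elastic term changes: ΔPIP = ΔVt / C = (380 − 470) / 28.0 = -3.214 cmH2O.

-3.2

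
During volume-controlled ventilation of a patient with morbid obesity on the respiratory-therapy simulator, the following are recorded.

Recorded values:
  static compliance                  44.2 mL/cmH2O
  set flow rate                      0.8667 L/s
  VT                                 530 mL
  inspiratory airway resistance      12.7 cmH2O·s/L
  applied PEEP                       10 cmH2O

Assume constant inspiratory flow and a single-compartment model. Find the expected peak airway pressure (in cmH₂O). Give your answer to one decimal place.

33.0

Equation of motion (constant flow): PIP = Vt/C + R·V̇ + PEEP.
PIP = 530/44.2 + 12.7×0.8667 + 10 = 11.991 + 11.007 + 10 = 32.998 cmH2O.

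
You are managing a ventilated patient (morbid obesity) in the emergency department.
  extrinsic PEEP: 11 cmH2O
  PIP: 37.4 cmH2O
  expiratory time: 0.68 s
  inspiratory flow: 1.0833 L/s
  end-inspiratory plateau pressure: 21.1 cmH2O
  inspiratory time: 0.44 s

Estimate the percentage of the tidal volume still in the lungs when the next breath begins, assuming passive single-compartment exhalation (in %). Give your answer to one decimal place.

Vt = flow × Ti = 1.0833 L/s × 0.44 s × 1000 mL/L = 476.65 mL.
R = (PIP − Pplat)/V̇ = (37.4 − 21.1) / 1.0833 = 16.3/1.0833 = 15.047 cmH2O·s/L.
C = Vt/(Pplat − PEEP) = 476.65 / (21.1 − 11) = 476.65/10.1 = 47.193 mL/cmH2O.
τ = R × C = 15.047 × 0.04719 L/cmH2O = 0.7101 s.
Fraction remaining at end-expiration = e^(−Te/τ) = e^(−0.68/0.7101) = 0.3838 → 38.38%.

38.4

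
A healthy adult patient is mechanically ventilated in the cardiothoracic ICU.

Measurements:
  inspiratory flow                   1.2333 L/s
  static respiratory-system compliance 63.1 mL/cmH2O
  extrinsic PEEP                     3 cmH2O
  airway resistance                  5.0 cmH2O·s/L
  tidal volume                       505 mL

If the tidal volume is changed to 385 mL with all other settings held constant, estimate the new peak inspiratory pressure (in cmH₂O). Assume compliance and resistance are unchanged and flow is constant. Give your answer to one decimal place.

15.3

PIP = Vt/C + R·V̇ + PEEP (constant-flow equation of motion).
Only the elastic term changes: ΔPIP = ΔVt / C = (385 − 505) / 63.1 = -1.902 cmH2O.
Original PIP = 505/63.1 + 5.0×1.2333 + 3 = 17.17 cmH2O; new PIP = 17.17 + (-1.902) = 15.268 cmH2O.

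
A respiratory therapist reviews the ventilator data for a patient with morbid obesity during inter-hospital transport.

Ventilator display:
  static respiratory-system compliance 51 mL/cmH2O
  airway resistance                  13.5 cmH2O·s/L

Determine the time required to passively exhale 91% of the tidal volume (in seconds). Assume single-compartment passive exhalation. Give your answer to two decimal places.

τ = R × C = 13.5 × 51 mL/cmH2O = 13.5 × 0.051 L/cmH2O = 0.6885 s.
Exhaled fraction f = 1 − e^(−t/τ) → t = −τ·ln(1 − f) = −0.6885·ln(0.09) = 1.658 s.

1.66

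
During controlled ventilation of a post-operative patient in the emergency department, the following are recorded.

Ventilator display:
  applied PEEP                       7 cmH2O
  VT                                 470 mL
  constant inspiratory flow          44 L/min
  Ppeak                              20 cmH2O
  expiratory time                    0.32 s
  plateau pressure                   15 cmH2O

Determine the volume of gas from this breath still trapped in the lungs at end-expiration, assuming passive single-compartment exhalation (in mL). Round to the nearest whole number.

211

Flow: 44 L/min ÷ 60 = 0.7333 L/s.
R = (PIP − Pplat)/V̇ = (20 − 15) / 0.7333 = 5.0/0.7333 = 6.818 cmH2O·s/L.
C = Vt/(Pplat − PEEP) = 470.0 / (15 − 7) = 470.0/8.0 = 58.75 mL/cmH2O.
τ = R × C = 6.818 × 0.05875 L/cmH2O = 0.4006 s.
Fraction remaining = e^(−Te/τ) = e^(−0.32/0.4006) = 0.4499.
Trapped volume = 470.0 × 0.4499 = 211.45 mL.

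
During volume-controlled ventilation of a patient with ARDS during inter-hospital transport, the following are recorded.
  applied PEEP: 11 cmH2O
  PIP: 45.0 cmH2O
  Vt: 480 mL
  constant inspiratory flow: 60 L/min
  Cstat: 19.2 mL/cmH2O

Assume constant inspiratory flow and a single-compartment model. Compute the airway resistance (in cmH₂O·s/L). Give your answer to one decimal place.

9.0

Flow: 60 L/min ÷ 60 = 1 L/s.
Equation of motion (constant flow): PIP = Vt/C + R·V̇ + PEEP.
R·V̇ = PIP − Vt/C − PEEP = 45.0 − 480/19.2 − 11 = 45.0 − 25.0 − 11 = 9.0 cmH2O.
R = 9.0 / 1 = 9.0 cmH2O·s/L.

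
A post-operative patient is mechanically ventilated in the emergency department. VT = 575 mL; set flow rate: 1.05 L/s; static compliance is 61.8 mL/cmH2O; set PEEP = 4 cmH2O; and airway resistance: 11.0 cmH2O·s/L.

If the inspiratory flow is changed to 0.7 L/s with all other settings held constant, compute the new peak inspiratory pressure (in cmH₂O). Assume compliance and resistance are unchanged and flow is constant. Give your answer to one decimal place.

PIP = Vt/C + R·V̇ + PEEP (constant-flow equation of motion).
Only the resistive term changes: ΔPIP = R × ΔV̇ = 11.0 × (0.7 − 1.05) = 11.0 × -0.35 = -3.85 cmH2O.
Original PIP = 575/61.8 + 11.0×1.05 + 4 = 24.854 cmH2O; new PIP = 24.854 + (-3.85) = 21.004 cmH2O.

21.0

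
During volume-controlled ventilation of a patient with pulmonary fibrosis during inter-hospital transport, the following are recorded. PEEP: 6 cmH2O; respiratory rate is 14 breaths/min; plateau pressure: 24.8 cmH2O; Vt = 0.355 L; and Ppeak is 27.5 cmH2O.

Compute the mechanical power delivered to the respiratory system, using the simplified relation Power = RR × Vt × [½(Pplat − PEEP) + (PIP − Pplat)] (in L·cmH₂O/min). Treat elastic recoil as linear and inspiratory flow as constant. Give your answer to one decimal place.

60.1

Per-breath work = Vt × [½(Pplat−PEEP) + (PIP−Pplat)] = 0.355 × [0.5×18.8 + 2.7] = 0.355 × 12.1 = 4.296 L·cmH2O.
Power = 14 × 4.296 = 60.144 L·cmH2O/min.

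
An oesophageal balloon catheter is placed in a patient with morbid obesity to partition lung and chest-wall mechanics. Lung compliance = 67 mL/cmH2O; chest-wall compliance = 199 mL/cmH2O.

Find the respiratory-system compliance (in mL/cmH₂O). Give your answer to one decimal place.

Lung and chest wall are elastances in series: 1/Crs = 1/CL + 1/Ccw.
1/Crs = 1/67 + 1/199 = 0.01995.
Crs = 50.125 mL/cmH2O.

50.1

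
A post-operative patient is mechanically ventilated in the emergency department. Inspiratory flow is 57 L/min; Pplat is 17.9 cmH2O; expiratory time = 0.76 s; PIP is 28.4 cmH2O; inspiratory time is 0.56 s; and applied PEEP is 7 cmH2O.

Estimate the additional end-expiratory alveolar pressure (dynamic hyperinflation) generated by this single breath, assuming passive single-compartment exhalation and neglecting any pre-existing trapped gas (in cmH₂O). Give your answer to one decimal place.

Flow: 57 L/min ÷ 60 = 0.95 L/s.
Vt = flow × Ti = 0.95 L/s × 0.56 s × 1000 mL/L = 532.0 mL.
R = (PIP − Pplat)/V̇ = (28.4 − 17.9) / 0.95 = 10.5/0.95 = 11.053 cmH2O·s/L.
C = Vt/(Pplat − PEEP) = 532.0 / (17.9 − 7) = 532.0/10.9 = 48.807 mL/cmH2O.
τ = R × C = 11.053 × 0.04881 L/cmH2O = 0.5395 s.
Fraction remaining = e^(−Te/τ) = e^(−0.76/0.5395) = 0.2445; trapped volume = 532.0 × 0.2445 = 130.07 mL.
Additional alveolar pressure from trapping ≈ V_trapped / C = 130.07 / 48.807 = 2.665 cmH2O.

2.7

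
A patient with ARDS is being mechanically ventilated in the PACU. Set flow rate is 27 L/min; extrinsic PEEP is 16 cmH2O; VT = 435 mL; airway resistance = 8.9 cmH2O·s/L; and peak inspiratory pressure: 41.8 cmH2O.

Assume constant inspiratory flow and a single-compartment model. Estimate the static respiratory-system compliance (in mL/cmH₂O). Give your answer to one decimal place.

Flow: 27 L/min ÷ 60 = 0.45 L/s.
Equation of motion (constant flow): PIP = Vt/C + R·V̇ + PEEP.
Vt/C = PIP − R·V̇ − PEEP = 41.8 − 8.9×0.45 − 16 = 41.8 − 4.005 − 16 = 21.795 cmH2O.
C = Vt / 21.795 = 435 / 21.795 = 19.959 mL/cmH2O.

20.0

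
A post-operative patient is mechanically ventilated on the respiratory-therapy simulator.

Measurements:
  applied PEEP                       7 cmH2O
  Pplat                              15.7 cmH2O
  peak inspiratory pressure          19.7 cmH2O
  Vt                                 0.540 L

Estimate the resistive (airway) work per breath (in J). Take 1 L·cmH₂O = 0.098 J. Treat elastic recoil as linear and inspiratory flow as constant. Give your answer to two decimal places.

With constant inspiratory flow the resistive pressure is constant at PIP − Pplat = 19.7 − 15.7 = 4.0 cmH2O, so resistive work = 4.0 × 0.540 = 2.16 L·cmH2O.
× 0.098 J/(L·cmH2O) → 0.2117 J.

0.21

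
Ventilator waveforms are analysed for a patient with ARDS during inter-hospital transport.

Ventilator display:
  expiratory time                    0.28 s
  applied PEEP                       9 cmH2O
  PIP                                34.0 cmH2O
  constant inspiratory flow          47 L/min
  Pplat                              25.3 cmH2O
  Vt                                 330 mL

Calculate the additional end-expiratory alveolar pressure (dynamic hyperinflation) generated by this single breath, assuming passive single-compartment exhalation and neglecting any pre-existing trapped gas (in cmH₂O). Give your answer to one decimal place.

Flow: 47 L/min ÷ 60 = 0.7833 L/s.
R = (PIP − Pplat)/V̇ = (34.0 − 25.3) / 0.7833 = 8.7/0.7833 = 11.107 cmH2O·s/L.
C = Vt/(Pplat − PEEP) = 330.0 / (25.3 − 9) = 330.0/16.3 = 20.245 mL/cmH2O.
τ = R × C = 11.107 × 0.02025 L/cmH2O = 0.2249 s.
Fraction remaining = e^(−Te/τ) = e^(−0.28/0.2249) = 0.2879; trapped volume = 330.0 × 0.2879 = 95.007 mL.
Additional alveolar pressure from trapping ≈ V_trapped / C = 95.007 / 20.245 = 4.693 cmH2O.

4.7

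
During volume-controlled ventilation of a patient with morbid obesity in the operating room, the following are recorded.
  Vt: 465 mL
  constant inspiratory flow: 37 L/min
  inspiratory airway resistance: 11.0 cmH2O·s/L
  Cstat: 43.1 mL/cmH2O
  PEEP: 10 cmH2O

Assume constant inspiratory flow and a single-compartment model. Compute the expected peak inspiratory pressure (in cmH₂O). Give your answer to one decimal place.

27.6

Flow: 37 L/min ÷ 60 = 0.6167 L/s.
Equation of motion (constant flow): PIP = Vt/C + R·V̇ + PEEP.
PIP = 465/43.1 + 11.0×0.6167 + 10 = 10.789 + 6.784 + 10 = 27.573 cmH2O.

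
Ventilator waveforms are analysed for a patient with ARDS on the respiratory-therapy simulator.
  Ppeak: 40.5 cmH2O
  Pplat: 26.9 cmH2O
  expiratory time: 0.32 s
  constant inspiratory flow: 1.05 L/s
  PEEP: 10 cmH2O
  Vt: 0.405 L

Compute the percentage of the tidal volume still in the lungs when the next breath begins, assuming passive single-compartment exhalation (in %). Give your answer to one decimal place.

35.7

R = (PIP − Pplat)/V̇ = (40.5 − 26.9) / 1.05 = 13.6/1.05 = 12.952 cmH2O·s/L.
C = Vt/(Pplat − PEEP) = 405.0 / (26.9 − 10) = 405.0/16.9 = 23.964 mL/cmH2O.
τ = R × C = 12.952 × 0.02396 L/cmH2O = 0.3103 s.
Fraction remaining at end-expiration = e^(−Te/τ) = e^(−0.32/0.3103) = 0.3566 → 35.66%.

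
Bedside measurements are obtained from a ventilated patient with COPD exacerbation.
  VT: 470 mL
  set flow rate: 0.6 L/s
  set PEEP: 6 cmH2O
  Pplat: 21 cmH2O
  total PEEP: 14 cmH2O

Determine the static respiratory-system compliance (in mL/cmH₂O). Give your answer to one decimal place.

End-expiratory occlusion gives total PEEP = 14 cmH2O (intrinsic PEEP = 14 − 6 = 8). Use total PEEP for the elastic gradient.
Cstat = Vt / (Pplat − PEEPtotal) = 470 / (21 − 14) = 470 / 7.0 = 67.143 mL/cmH2O.

67.1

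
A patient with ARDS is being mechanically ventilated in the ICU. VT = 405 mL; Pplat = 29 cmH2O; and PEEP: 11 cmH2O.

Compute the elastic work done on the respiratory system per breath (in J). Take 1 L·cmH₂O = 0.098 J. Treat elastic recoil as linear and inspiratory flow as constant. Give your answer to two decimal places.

0.36

Elastic work ≈ ½ × (Pplat − PEEP) × Vt = 0.5 × (29 − 11) × 0.405 L = 0.5 × 18.0 × 0.405 = 3.645 L·cmH2O.
× 0.098 J/(L·cmH2O) → 0.3572 J.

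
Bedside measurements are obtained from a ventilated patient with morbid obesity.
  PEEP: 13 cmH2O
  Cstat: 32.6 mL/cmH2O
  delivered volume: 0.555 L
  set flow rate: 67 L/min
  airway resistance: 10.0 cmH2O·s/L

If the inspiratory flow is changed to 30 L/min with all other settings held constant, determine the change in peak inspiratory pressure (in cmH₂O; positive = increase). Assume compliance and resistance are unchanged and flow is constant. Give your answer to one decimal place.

Flow: 67 L/min ÷ 60 = 1.1167 L/s.
New flow: 30 L/min ÷ 60 = 0.5 L/s.
PIP = Vt/C + R·V̇ + PEEP (constant-flow equation of motion).
Only the resistive term changes: ΔPIP = R × ΔV̇ = 10.0 × (0.5 − 1.1167) = 10.0 × -0.6167 = -6.167 cmH2O.

-6.2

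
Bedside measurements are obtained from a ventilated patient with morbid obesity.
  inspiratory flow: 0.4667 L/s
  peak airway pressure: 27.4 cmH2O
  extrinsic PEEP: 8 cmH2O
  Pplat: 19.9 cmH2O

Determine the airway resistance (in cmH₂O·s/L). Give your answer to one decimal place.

16.1

Raw = (PIP − Pplat) / flow = (27.4 − 19.9) / 0.4667 = 7.5 / 0.4667 = 16.07 cmH2O·s/L.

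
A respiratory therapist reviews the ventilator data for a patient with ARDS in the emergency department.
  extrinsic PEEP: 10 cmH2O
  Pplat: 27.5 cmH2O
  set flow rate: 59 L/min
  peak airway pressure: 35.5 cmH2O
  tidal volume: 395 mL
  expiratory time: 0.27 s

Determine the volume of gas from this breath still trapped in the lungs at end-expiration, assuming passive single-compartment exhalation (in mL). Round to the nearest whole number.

91

Flow: 59 L/min ÷ 60 = 0.9833 L/s.
R = (PIP − Pplat)/V̇ = (35.5 − 27.5) / 0.9833 = 8.0/0.9833 = 8.136 cmH2O·s/L.
C = Vt/(Pplat − PEEP) = 395.0 / (27.5 − 10) = 395.0/17.5 = 22.571 mL/cmH2O.
τ = R × C = 8.136 × 0.02257 L/cmH2O = 0.1836 s.
Fraction remaining = e^(−Te/τ) = e^(−0.27/0.1836) = 0.2298.
Trapped volume = 395.0 × 0.2298 = 90.771 mL.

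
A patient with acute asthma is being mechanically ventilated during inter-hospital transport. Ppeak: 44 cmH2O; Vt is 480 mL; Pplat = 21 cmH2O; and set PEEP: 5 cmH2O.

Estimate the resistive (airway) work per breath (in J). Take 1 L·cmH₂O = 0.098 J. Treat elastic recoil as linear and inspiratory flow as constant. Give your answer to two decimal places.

1.08

With constant inspiratory flow the resistive pressure is constant at PIP − Pplat = 44 − 21 = 23.0 cmH2O, so resistive work = 23.0 × 0.480 = 11.04 L·cmH2O.
× 0.098 J/(L·cmH2O) → 1.082 J.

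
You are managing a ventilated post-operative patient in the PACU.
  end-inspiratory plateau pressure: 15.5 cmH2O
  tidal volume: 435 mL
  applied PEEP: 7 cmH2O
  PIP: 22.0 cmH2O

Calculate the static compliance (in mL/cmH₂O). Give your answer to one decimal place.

51.2

Cstat = Vt / (Pplat − PEEP) = 435 / (15.5 − 7) = 435 / 8.5 = 51.176 mL/cmH2O.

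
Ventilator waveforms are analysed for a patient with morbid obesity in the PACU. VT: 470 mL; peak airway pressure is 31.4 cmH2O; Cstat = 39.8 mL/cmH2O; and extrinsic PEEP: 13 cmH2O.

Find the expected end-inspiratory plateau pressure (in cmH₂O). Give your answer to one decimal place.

Pplat = PEEP + Vt / Cstat = 13 + 470 / 39.8 = 13 + 11.809 = 24.809 cmH2O.

24.8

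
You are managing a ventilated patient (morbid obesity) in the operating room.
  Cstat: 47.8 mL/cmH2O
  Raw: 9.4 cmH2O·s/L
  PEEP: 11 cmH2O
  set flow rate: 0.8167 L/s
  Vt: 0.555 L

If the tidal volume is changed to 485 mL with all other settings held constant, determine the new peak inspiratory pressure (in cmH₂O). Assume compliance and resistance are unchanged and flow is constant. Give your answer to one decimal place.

28.8

PIP = Vt/C + R·V̇ + PEEP (constant-flow equation of motion).
Only the elastic term changes: ΔPIP = ΔVt / C = (485 − 555) / 47.8 = -1.464 cmH2O.
Original PIP = 555/47.8 + 9.4×0.8167 + 11 = 30.288 cmH2O; new PIP = 30.288 + (-1.464) = 28.824 cmH2O.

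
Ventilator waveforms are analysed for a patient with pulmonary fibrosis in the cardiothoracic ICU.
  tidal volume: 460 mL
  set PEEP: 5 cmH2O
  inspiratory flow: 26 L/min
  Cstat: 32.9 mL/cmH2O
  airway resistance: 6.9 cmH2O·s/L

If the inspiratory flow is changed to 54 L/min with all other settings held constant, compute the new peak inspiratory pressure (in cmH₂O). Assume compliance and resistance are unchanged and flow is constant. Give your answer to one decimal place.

Flow: 26 L/min ÷ 60 = 0.4333 L/s.
New flow: 54 L/min ÷ 60 = 0.9 L/s.
PIP = Vt/C + R·V̇ + PEEP (constant-flow equation of motion).
Only the resistive term changes: ΔPIP = R × ΔV̇ = 6.9 × (0.9 − 0.4333) = 6.9 × 0.4667 = 3.22 cmH2O.
Original PIP = 460/32.9 + 6.9×0.4333 + 5 = 21.972 cmH2O; new PIP = 21.972 + (3.22) = 25.192 cmH2O.

25.2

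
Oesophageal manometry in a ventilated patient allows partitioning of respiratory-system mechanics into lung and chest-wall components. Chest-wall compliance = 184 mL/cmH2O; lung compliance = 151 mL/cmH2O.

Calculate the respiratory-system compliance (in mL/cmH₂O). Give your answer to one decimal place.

Lung and chest wall are elastances in series: 1/Crs = 1/CL + 1/Ccw.
1/Crs = 1/151 + 1/184 = 0.01206.
Crs = 82.919 mL/cmH2O.

82.9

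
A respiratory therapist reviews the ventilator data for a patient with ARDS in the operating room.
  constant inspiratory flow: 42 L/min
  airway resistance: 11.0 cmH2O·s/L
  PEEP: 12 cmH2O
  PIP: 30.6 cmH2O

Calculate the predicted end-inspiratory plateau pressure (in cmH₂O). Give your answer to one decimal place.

Flow: 42 L/min ÷ 60 = 0.7 L/s.
Pplat = PIP − Raw × flow = 30.6 − 11.0 × 0.7 = 30.6 − 7.7 = 22.9 cmH2O.

22.9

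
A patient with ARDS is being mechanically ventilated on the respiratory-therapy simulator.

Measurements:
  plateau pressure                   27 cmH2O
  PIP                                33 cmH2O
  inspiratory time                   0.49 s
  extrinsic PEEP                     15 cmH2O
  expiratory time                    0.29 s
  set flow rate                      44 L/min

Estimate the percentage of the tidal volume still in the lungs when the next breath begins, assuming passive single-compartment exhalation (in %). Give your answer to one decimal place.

Flow: 44 L/min ÷ 60 = 0.7333 L/s.
Vt = flow × Ti = 0.7333 L/s × 0.49 s × 1000 mL/L = 359.32 mL.
R = (PIP − Pplat)/V̇ = (33 − 27) / 0.7333 = 6.0/0.7333 = 8.182 cmH2O·s/L.
C = Vt/(Pplat − PEEP) = 359.32 / (27 − 15) = 359.32/12.0 = 29.943 mL/cmH2O.
τ = R × C = 8.182 × 0.02994 L/cmH2O = 0.245 s.
Fraction remaining at end-expiration = e^(−Te/τ) = e^(−0.29/0.245) = 0.3062 → 30.62%.

30.6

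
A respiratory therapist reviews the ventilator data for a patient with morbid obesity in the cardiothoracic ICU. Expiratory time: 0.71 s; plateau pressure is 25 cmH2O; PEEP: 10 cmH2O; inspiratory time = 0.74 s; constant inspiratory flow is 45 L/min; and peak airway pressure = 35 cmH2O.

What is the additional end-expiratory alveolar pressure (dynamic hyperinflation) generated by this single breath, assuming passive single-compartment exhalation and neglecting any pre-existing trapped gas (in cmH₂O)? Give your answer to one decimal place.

3.6

Flow: 45 L/min ÷ 60 = 0.75 L/s.
Vt = flow × Ti = 0.75 L/s × 0.74 s × 1000 mL/L = 555.0 mL.
R = (PIP − Pplat)/V̇ = (35 − 25) / 0.75 = 10.0/0.75 = 13.333 cmH2O·s/L.
C = Vt/(Pplat − PEEP) = 555.0 / (25 − 10) = 555.0/15.0 = 37.0 mL/cmH2O.
τ = R × C = 13.333 × 0.037 L/cmH2O = 0.4933 s.
Fraction remaining = e^(−Te/τ) = e^(−0.71/0.4933) = 0.2371; trapped volume = 555.0 × 0.2371 = 131.59 mL.
Additional alveolar pressure from trapping ≈ V_trapped / C = 131.59 / 37.0 = 3.556 cmH2O.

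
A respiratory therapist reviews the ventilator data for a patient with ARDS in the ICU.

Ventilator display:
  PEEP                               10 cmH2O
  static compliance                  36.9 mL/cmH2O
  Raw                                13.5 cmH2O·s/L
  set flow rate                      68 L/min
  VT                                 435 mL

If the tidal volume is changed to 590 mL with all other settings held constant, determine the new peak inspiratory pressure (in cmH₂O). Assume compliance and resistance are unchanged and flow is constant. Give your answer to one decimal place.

Flow: 68 L/min ÷ 60 = 1.1333 L/s.
PIP = Vt/C + R·V̇ + PEEP (constant-flow equation of motion).
Only the elastic term changes: ΔPIP = ΔVt / C = (590 − 435) / 36.9 = 4.201 cmH2O.
Original PIP = 435/36.9 + 13.5×1.1333 + 10 = 37.088 cmH2O; new PIP = 37.088 + (4.201) = 41.289 cmH2O.

41.3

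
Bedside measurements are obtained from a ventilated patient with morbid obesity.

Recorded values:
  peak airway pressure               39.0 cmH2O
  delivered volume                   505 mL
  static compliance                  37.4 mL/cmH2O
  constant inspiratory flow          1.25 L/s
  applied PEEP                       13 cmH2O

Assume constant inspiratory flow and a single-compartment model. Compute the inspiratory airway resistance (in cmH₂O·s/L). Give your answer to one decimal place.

Equation of motion (constant flow): PIP = Vt/C + R·V̇ + PEEP.
R·V̇ = PIP − Vt/C − PEEP = 39.0 − 505/37.4 − 13 = 39.0 − 13.503 − 13 = 12.497 cmH2O.
R = 12.497 / 1.25 = 9.998 cmH2O·s/L.

10.0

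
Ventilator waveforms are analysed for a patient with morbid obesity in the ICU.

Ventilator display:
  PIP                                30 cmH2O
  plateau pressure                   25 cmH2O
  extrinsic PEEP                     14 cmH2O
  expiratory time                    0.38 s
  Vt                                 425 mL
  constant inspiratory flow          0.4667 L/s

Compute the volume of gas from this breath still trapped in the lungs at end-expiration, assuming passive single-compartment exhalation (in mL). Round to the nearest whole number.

R = (PIP − Pplat)/V̇ = (30 − 25) / 0.4667 = 5.0/0.4667 = 10.714 cmH2O·s/L.
C = Vt/(Pplat − PEEP) = 425.0 / (25 − 14) = 425.0/11.0 = 38.636 mL/cmH2O.
τ = R × C = 10.714 × 0.03864 L/cmH2O = 0.414 s.
Fraction remaining = e^(−Te/τ) = e^(−0.38/0.414) = 0.3994.
Trapped volume = 425.0 × 0.3994 = 169.75 mL.

170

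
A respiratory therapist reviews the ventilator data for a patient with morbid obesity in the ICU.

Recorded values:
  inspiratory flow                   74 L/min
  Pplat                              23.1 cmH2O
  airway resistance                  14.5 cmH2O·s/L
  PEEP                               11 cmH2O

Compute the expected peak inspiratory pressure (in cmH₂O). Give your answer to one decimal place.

41.0

Flow: 74 L/min ÷ 60 = 1.2333 L/s.
PIP = Pplat + Raw × flow = 23.1 + 14.5 × 1.2333 = 23.1 + 17.883 = 40.983 cmH2O.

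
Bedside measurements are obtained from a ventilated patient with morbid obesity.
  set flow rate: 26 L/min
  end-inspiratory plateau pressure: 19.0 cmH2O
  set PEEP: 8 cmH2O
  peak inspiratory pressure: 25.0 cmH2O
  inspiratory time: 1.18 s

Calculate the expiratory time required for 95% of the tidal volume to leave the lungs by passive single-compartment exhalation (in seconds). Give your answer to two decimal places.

Flow: 26 L/min ÷ 60 = 0.4333 L/s.
Vt = flow × Ti = 0.4333 L/s × 1.18 s × 1000 mL/L = 511.29 mL.
R = (PIP − Pplat)/V̇ = (25.0 − 19.0) / 0.4333 = 6.0/0.4333 = 13.847 cmH2O·s/L.
C = Vt/(Pplat − PEEP) = 511.29 / (19.0 − 8) = 511.29/11.0 = 46.481 mL/cmH2O.
τ = R × C = 13.847 × 0.04648 L/cmH2O = 0.6436 s.
t = −τ·ln(1 − 0.95) = −0.6436·ln(0.05) = 1.928 s.

1.93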